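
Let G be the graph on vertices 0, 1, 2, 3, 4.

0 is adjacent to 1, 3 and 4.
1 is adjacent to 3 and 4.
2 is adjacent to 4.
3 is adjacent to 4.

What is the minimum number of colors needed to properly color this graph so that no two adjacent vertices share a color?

4

0, 1, 3, 4 are mutually adjacent (a clique of size 4), so at least 4 colors are needed.
4 colors suffice: color a → {4}; color b → {0, 2}; color c → {1}; color d → {3}. No two adjacent vertices share a color.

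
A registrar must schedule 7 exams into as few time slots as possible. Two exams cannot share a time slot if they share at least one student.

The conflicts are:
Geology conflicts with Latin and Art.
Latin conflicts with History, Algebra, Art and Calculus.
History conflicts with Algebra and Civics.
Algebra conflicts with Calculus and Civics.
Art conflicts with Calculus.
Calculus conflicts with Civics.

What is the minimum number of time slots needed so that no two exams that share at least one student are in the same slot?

Latin, Algebra, Calculus pairwise conflict, so at least 3 time slots are needed.
A valid assignment using 3 time slots: Geology=3, Latin=1, History=3, Algebra=2, Art=2, Calculus=3, Civics=1. No two conflicting exams share a time slot.

3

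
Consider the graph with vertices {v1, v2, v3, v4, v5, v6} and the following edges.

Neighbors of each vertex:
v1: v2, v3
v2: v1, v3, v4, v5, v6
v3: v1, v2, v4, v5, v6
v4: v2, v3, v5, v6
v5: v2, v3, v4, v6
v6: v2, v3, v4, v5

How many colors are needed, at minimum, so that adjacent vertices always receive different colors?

5

v2, v3, v4, v5, v6 are mutually adjacent (a clique of size 5), so at least 5 colors are needed.
5 colors suffice: color R → {v2}; color B → {v3}; color G → {v1, v6}; color Y → {v5}; color P → {v4}. Each edge has distinct colors on its endpoints.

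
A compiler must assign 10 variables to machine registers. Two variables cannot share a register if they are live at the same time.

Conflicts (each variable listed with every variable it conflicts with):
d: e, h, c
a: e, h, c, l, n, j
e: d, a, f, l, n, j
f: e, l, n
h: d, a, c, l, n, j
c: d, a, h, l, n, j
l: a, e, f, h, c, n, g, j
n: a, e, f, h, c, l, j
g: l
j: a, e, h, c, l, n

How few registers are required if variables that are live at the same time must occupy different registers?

6

a, h, c, l, n, j are mutually in conflict, so at least 6 registers are needed.
Using 6 registers: d=1, a=4, e=3, f=4, h=5, c=3, l=1, n=2, g=2, j=6. Each listed conflict is separated.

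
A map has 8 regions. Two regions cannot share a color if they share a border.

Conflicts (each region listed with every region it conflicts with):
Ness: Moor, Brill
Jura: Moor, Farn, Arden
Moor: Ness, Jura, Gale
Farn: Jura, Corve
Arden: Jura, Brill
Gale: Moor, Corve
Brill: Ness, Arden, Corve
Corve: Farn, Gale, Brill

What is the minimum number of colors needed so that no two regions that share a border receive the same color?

The cycle Jura-Arden-Brill-Ness-Moor-Jura has odd length 5, so it cannot be 2-colored; at least 3 colors are needed.
3 colors suffice: Ness=2, Jura=2, Moor=1, Farn=1, Arden=3, Gale=3, Brill=1, Corve=2. No two conflicting regions share a color.

3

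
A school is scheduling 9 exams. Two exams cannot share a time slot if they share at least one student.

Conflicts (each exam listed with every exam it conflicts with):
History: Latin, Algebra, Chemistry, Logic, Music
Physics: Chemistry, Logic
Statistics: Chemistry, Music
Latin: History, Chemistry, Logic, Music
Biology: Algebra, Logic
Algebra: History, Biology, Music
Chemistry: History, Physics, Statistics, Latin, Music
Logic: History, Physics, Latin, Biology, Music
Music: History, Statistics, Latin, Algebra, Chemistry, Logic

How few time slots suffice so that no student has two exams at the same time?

History, Latin, Chemistry, Music are mutually in conflict, so at least 4 time slots are needed.
4 time slots suffice: time slot 1 → {Physics, Biology, Music}; time slot 2 → {History, Statistics}; time slot 3 → {Algebra, Chemistry, Logic}; time slot 4 → {Latin}. Every pair that conflicts lands in different time slots.

4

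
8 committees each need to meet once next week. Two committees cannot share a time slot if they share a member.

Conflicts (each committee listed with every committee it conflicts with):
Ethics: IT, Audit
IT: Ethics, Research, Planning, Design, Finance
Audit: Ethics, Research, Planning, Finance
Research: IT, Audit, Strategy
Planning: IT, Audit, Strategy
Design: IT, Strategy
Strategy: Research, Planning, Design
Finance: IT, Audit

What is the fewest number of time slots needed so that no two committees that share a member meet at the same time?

Ethics and Audit conflict, so at least 2 time slots are needed.
2 time slots suffice: Ethics=2, IT=1, Audit=1, Research=2, Planning=2, Design=2, Strategy=1, Finance=2. Every pair that conflicts lands in different time slots.

2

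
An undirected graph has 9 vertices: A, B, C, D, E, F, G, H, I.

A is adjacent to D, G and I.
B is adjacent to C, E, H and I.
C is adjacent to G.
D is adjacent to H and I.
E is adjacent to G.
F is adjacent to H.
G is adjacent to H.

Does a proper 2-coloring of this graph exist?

No

A, D, I form a triangle, so at least 3 colors are needed.
So 2 colors are not enough.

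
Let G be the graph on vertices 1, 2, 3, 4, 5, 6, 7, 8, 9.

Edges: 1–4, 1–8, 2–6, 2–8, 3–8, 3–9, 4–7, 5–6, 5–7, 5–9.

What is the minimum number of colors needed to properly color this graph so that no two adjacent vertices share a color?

The cycle 4-7-5-9-3-8-1-4 has odd length 7, so it cannot be 2-colored; at least 3 colors are needed.
3 colors suffice: color a → {4, 5, 8}; color b → {1, 6, 7, 9}; color c → {2, 3}. Every edge joins two different colors.

3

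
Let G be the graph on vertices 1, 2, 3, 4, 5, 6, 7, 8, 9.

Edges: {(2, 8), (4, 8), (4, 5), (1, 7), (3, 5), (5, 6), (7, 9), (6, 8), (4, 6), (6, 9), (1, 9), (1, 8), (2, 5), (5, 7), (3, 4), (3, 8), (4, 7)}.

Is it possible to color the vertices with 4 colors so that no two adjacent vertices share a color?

The chromatic number is 3. 4, 5, 6 form a triangle, so at least 3 colors are needed.
3 colors suffice: 1=blue, 2=blue, 3=green, 4=blue, 5=red, 6=green, 7=green, 8=red, 9=red.
Since 4 ≥ 3, a proper 4-coloring certainly exists.

Yes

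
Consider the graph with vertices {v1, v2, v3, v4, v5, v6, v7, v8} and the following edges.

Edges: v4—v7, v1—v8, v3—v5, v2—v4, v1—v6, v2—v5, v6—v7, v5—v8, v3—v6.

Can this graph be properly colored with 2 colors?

The cycle v8-v5-v3-v6-v1-v8 has odd length 5, so it cannot be 2-colored; at least 3 colors are needed.
So 2 colors are not enough.

No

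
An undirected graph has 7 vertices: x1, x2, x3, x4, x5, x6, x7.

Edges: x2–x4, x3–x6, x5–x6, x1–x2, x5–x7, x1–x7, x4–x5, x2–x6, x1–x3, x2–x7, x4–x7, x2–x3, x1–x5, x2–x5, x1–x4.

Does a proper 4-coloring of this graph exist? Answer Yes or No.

No

x1, x2, x4, x5, x7 are pairwise adjacent (a clique of size 5), so at least 5 colors are needed.
So 4 colors are not enough.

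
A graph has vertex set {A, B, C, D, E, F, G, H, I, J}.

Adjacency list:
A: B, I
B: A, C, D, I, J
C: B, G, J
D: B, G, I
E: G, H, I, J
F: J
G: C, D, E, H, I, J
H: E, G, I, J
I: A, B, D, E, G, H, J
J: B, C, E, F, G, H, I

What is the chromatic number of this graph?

E, G, H, I, J are pairwise adjacent (a clique of size 5), so at least 5 colors are needed.
One proper 5-coloring: A=1, B=3, C=2, D=1, E=4, F=2, G=3, H=5, I=2, J=1. Every edge joins two different colors.

5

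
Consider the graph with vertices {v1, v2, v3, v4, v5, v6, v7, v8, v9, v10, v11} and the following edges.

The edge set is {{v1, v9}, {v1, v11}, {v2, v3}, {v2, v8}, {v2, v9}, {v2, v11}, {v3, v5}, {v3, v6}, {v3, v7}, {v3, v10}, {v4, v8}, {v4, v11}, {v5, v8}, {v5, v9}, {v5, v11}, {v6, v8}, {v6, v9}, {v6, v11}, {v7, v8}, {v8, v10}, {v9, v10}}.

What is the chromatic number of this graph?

v2 and v11 are adjacent, so at least 2 colors are needed.
2 colors suffice: color 1 → {v3, v8, v9, v11}; color 2 → {v1, v2, v4, v5, v6, v7, v10}. Every edge joins two different colors.

2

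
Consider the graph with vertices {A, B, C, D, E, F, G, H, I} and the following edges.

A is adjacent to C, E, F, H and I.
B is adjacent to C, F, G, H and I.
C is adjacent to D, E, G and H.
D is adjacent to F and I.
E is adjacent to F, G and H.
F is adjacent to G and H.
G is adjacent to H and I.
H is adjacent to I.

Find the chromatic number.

4

C, E, G, H form a clique, so at least 4 colors are needed.
A valid assignment using 4 colors: A=green, B=yellow, C=blue, D=red, E=yellow, F=blue, G=green, H=red, I=blue. Every edge joins two different colors.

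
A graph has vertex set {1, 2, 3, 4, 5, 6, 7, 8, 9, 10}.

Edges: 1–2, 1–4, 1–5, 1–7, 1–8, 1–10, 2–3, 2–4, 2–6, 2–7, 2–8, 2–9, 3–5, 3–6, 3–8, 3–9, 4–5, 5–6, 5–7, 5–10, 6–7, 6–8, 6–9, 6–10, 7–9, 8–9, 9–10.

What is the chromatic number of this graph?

5

2, 3, 6, 8, 9 are mutually adjacent (a clique of size 5), so at least 5 colors are needed.
5 colors suffice: 1=b, 2=a, 3=e, 4=c, 5=a, 6=b, 7=d, 8=d, 9=c, 10=d. Every edge joins two different colors.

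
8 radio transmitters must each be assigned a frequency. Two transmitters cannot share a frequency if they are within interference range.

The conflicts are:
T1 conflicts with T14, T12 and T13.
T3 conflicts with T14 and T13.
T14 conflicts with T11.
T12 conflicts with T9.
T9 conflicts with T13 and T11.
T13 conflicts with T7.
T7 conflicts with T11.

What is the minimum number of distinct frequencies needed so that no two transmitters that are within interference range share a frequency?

The cycle T3-T13-T7-T11-T14-T3 has odd length 5, so it cannot be 2-colored; at least 3 frequencies are needed.
3 frequencies suffice: frequency 1 → {T14, T12, T13}; frequency 2 → {T1, T3, T9, T7}; frequency 3 → {T11}. Every pair that conflicts lands in different frequencies.

3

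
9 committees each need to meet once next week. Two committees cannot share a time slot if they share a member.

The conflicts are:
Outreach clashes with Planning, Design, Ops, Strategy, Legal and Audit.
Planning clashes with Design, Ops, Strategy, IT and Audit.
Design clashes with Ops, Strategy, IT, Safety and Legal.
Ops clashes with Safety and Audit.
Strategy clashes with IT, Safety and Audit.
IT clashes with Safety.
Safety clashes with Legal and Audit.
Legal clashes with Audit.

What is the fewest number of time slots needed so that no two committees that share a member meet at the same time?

4

Design, Strategy, IT, Safety are mutually in conflict, so at least 4 time slots are needed.
A valid assignment using 4 time slots: Outreach=2, Planning=4, Design=1, Ops=3, Strategy=3, IT=2, Safety=4, Legal=3, Audit=1. No two conflicting committees share a time slot.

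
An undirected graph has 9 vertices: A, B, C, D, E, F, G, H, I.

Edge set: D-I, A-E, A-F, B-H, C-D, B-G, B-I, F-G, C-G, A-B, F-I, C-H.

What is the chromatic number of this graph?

The cycle G-F-I-D-C-G has odd length 5, so it cannot be 2-colored; at least 3 colors are needed.
3 colors suffice: A=2, B=1, C=1, D=3, E=1, F=1, G=2, H=2, I=2. Every edge joins two different colors.

3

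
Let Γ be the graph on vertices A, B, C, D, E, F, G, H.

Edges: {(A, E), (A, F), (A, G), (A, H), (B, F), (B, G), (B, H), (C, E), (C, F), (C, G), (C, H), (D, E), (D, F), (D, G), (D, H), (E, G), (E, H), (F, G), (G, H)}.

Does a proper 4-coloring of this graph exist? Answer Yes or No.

The chromatic number is 4. A, E, G, H are mutually adjacent (a clique of size 4), so at least 4 colors are needed.
A valid assignment using 4 colors: A=4, B=3, C=4, D=4, E=3, F=2, G=1, H=2.
That is already a proper 4-coloring.

Yes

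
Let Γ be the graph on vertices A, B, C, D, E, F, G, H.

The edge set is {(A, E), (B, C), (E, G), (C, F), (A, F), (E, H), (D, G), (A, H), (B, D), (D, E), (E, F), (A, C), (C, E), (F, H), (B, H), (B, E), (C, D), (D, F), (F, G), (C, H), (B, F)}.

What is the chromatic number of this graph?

A, C, E, F, H are mutually adjacent (a clique of size 5), so at least 5 colors are needed.
5 colors suffice: color 1 → {F}; color 2 → {E}; color 3 → {C, G}; color 4 → {A, B}; color 5 → {D, H}. Every edge joins two different colors.

5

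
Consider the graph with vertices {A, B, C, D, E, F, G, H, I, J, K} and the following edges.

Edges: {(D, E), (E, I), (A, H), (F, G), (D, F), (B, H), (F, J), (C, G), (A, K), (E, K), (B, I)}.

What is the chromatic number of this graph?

2

D and F are adjacent, so at least 2 colors are needed.
2 colors suffice: color red → {A, B, C, E, F}; color blue → {D, G, H, I, J, K}. Every edge joins two different colors.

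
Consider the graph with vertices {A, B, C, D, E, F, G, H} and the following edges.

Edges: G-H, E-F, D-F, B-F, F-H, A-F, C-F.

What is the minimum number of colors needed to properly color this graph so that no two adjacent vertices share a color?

E and F are adjacent, so at least 2 colors are needed.
2 colors suffice: color red → {F, G}; color blue → {A, B, C, D, E, H}. Each edge has distinct colors on its endpoints.

2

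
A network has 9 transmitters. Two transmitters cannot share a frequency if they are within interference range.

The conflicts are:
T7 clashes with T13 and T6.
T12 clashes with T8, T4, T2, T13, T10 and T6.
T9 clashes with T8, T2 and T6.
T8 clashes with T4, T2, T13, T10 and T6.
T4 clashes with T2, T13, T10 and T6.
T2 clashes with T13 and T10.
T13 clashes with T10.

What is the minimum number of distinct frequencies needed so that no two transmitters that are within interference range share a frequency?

T12, T8, T4, T2, T13, T10 are mutually in conflict, so at least 6 frequencies are needed.
Using 6 frequencies: T7=1, T12=4, T9=3, T8=1, T4=3, T2=5, T13=2, T10=6, T6=2. Every pair that conflicts lands in different frequencies.

6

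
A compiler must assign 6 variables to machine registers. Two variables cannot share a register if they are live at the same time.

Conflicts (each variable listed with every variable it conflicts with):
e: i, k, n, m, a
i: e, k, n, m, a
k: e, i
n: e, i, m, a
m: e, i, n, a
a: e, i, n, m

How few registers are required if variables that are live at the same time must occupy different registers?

e, i, n, m, a are mutually in conflict, so at least 5 registers are needed.
5 registers suffice: e=1, i=2, k=3, n=3, m=5, a=4. Every pair that conflicts lands in different registers.

5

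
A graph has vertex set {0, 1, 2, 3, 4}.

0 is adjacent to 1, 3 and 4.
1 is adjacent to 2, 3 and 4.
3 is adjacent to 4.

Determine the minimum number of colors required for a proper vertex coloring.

0, 1, 3, 4 form a clique, so at least 4 colors are needed.
A valid assignment using 4 colors: 0=green, 1=red, 2=blue, 3=yellow, 4=blue. No two adjacent vertices share a color.

4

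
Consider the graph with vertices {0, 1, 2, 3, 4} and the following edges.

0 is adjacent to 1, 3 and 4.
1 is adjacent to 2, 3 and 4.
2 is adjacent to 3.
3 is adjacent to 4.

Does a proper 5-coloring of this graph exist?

The chromatic number is 4. 0, 1, 3, 4 are pairwise adjacent (a clique of size 4), so at least 4 colors are needed.
4 colors suffice: color a → {3}; color b → {1}; color c → {2, 4}; color d → {0}.
Since 5 ≥ 4, a proper 5-coloring certainly exists.

Yes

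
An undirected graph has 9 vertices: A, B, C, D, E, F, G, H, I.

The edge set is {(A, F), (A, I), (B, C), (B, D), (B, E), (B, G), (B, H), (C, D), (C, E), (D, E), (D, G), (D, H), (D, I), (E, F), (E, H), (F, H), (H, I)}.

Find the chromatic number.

B, D, E, H form a clique, so at least 4 colors are needed.
One proper 4-coloring: A=3, B=2, C=4, D=1, E=3, F=1, G=3, H=4, I=2. No two adjacent vertices share a color.

4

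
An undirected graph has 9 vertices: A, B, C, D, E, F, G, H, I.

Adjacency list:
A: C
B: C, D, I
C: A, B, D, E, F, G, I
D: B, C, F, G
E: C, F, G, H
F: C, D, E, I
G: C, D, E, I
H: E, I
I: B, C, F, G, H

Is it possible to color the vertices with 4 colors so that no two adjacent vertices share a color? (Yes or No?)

The chromatic number is 3. C, F, I are mutually adjacent, so at least 3 colors are needed.
3 colors suffice: color 1 → {C, H}; color 2 → {A, D, E, I}; color 3 → {B, F, G}.
Since 4 ≥ 3, a proper 4-coloring certainly exists.

Yes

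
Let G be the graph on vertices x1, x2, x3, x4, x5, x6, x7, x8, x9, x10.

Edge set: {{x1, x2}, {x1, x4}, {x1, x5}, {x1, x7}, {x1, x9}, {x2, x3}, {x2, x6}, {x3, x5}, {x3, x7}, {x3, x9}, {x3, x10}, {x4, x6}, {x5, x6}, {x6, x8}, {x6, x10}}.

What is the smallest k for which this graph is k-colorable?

x2 and x6 are adjacent, so at least 2 colors are needed.
2 colors suffice: color 1 → {x1, x3, x6}; color 2 → {x2, x4, x5, x7, x8, x9, x10}. Each edge has distinct colors on its endpoints.

2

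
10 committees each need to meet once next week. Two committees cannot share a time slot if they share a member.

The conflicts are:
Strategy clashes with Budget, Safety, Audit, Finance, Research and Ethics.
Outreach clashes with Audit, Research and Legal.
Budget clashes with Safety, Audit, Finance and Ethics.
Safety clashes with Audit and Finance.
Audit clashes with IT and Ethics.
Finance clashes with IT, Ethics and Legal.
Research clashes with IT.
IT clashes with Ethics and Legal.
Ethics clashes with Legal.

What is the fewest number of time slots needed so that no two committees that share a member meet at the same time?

4

Strategy, Budget, Finance, Ethics pairwise conflict, so at least 4 time slots are needed.
4 time slots suffice: time slot 1 → {Outreach, Safety, Ethics}; time slot 2 → {Audit, Finance, Research}; time slot 3 → {Strategy, IT}; time slot 4 → {Budget, Legal}. Each listed conflict is separated.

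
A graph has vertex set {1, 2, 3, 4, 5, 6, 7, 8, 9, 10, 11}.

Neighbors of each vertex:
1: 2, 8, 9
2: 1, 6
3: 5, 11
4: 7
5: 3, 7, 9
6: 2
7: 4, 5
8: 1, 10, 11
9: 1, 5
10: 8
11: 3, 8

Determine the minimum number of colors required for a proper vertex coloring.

2

3 and 5 are adjacent, so at least 2 colors are needed.
2 colors suffice: color a → {1, 4, 5, 6, 10, 11}; color b → {2, 3, 7, 8, 9}. Every edge joins two different colors.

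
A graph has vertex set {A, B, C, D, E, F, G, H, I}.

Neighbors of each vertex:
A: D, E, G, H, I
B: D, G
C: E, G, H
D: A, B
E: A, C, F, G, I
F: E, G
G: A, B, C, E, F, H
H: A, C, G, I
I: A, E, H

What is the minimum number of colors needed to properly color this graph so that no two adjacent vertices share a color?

3

A, G, H form a triangle, so at least 3 colors are needed.
3 colors suffice: color 1 → {D, G, I}; color 2 → {A, B, C, F}; color 3 → {E, H}. Every edge joins two different colors.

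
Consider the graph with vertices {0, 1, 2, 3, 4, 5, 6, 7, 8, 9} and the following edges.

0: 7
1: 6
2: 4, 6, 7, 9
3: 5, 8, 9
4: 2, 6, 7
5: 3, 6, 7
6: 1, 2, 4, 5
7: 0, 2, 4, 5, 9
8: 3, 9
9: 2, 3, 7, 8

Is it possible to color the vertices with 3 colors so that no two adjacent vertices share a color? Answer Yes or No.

The chromatic number is 3. 2, 7, 9 form a triangle, so at least 3 colors are needed.
3 colors suffice: color red → {3, 6, 7}; color blue → {0, 1, 4, 5, 9}; color green → {2, 8}.
That is already a proper 3-coloring.

Yes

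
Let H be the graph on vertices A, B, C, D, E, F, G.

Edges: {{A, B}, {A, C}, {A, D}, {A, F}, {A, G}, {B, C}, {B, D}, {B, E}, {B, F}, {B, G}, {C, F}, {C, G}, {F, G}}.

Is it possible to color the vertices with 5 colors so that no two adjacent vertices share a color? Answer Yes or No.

The chromatic number is 5. A, B, C, F, G form a clique, so at least 5 colors are needed.
5 colors suffice: color red → {B}; color blue → {A, E}; color green → {D, F}; color yellow → {G}; color purple → {C}.
That is already a proper 5-coloring.

Yes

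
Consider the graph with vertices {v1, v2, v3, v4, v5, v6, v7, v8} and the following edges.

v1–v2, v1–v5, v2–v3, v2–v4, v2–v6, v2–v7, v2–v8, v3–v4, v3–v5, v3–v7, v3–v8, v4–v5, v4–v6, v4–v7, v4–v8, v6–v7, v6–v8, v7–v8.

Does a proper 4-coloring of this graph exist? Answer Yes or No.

No

v2, v3, v4, v7, v8 form a clique, so at least 5 colors are needed.
So 4 colors are not enough.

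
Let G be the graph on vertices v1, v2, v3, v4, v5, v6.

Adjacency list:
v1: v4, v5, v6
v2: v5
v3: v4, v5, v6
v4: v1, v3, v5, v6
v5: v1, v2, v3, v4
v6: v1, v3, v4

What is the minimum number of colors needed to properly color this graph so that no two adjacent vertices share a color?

v3, v4, v6 are mutually adjacent, so at least 3 colors are needed.
3 colors suffice: color R → {v2, v4}; color B → {v5, v6}; color G → {v1, v3}. No two adjacent vertices share a color.

3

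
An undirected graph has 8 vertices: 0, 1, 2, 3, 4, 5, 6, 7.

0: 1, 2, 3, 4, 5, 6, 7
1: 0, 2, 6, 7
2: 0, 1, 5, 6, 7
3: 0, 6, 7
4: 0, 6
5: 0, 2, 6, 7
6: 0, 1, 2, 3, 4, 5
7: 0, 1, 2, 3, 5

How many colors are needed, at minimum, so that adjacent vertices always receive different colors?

0, 1, 2, 6 form a clique, so at least 4 colors are needed.
A valid assignment using 4 colors: 0=red, 1=yellow, 2=green, 3=green, 4=green, 5=yellow, 6=blue, 7=blue. No two adjacent vertices share a color.

4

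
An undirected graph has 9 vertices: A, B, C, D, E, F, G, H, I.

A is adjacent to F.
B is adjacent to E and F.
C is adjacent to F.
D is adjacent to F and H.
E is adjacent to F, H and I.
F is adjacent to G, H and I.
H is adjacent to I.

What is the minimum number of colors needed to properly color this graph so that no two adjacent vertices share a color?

4

E, F, H, I are mutually adjacent (a clique of size 4), so at least 4 colors are needed.
4 colors suffice: A=2, B=2, C=2, D=3, E=3, F=1, G=2, H=2, I=4. Each edge has distinct colors on its endpoints.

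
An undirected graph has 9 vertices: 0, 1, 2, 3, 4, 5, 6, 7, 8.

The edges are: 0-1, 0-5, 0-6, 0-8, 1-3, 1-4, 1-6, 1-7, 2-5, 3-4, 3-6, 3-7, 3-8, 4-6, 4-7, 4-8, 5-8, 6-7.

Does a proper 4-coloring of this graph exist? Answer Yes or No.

1, 3, 4, 6, 7 form a clique, so at least 5 colors are needed.
So 4 colors are not enough.

No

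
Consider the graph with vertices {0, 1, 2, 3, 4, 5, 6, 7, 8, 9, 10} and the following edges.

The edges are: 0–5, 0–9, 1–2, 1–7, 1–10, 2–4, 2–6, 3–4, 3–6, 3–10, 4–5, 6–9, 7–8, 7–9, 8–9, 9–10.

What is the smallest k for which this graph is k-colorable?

7, 8, 9 are pairwise adjacent, so at least 3 colors are needed.
One proper 3-coloring: 0=green, 1=red, 2=blue, 3=blue, 4=red, 5=blue, 6=green, 7=blue, 8=green, 9=red, 10=green. Each edge has distinct colors on its endpoints.

3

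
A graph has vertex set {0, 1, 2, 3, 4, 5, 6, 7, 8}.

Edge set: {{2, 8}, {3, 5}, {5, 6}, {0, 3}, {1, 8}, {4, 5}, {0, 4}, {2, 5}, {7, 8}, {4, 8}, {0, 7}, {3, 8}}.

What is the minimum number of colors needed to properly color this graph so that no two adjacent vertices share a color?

0 and 7 are adjacent, so at least 2 colors are needed.
2 colors suffice: 0=red, 1=blue, 2=blue, 3=blue, 4=blue, 5=red, 6=blue, 7=blue, 8=red. Every edge joins two different colors.

2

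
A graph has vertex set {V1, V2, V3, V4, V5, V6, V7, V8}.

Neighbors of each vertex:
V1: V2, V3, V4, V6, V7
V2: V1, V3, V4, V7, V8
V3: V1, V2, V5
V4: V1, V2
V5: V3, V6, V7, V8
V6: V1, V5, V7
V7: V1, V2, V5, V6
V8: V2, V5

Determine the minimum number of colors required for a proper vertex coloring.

3

V1, V2, V4 are pairwise adjacent, so at least 3 colors are needed.
3 colors suffice: color 1 → {V1, V5}; color 2 → {V2, V6}; color 3 → {V3, V4, V7, V8}. Each edge has distinct colors on its endpoints.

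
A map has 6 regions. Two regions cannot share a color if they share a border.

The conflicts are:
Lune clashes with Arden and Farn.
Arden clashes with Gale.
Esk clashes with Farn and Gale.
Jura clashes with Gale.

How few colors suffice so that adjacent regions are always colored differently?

The cycle Esk-Farn-Lune-Arden-Gale-Esk has odd length 5, so it cannot be 2-colored; at least 3 colors are needed.
A valid assignment using 3 colors: Lune=1, Arden=2, Esk=3, Farn=2, Jura=2, Gale=1. Each listed conflict is separated.

3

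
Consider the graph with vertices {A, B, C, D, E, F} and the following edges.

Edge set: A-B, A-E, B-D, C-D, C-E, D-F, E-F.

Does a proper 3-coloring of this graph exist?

The chromatic number is 3. The cycle A-E-C-D-B-A has odd length 5, so it cannot be 2-colored; at least 3 colors are needed.
3 colors suffice: color 1 → {D, E}; color 2 → {A, C, F}; color 3 → {B}.
That is already a proper 3-coloring.

Yes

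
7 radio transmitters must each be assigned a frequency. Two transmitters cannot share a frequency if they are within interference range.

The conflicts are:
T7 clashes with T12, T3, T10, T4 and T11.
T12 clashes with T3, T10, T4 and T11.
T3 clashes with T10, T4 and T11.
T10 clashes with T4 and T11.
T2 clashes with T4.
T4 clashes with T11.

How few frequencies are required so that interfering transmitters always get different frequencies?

6

T7, T12, T3, T10, T4, T11 pairwise conflict, so at least 6 frequencies are needed.
6 frequencies suffice: frequency 1 → {T4}; frequency 2 → {T12, T2}; frequency 3 → {T7}; frequency 4 → {T3}; frequency 5 → {T11}; frequency 6 → {T10}. Every pair that conflicts lands in different frequencies.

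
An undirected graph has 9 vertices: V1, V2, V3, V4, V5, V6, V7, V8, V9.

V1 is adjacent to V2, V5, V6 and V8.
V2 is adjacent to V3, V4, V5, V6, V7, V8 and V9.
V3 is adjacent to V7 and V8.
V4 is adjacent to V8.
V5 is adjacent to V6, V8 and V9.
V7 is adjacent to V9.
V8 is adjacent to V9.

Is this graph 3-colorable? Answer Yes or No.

No

V2, V5, V8, V9 form a clique, so at least 4 colors are needed.
So 3 colors are not enough.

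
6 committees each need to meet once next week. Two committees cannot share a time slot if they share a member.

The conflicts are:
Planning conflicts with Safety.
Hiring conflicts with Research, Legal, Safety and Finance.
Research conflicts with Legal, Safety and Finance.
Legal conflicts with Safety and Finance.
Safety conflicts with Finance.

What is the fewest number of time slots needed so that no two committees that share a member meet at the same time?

Hiring, Research, Legal, Safety, Finance pairwise conflict, so at least 5 time slots are needed.
5 time slots suffice: time slot 1 → {Safety}; time slot 2 → {Planning, Finance}; time slot 3 → {Legal}; time slot 4 → {Hiring}; time slot 5 → {Research}. Every pair that conflicts lands in different time slots.

5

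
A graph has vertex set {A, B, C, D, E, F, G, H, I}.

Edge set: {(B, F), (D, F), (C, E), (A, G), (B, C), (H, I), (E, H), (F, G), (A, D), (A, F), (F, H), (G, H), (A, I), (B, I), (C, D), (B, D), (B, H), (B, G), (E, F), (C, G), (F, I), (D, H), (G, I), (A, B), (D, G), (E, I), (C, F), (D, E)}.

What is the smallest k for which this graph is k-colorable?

A, B, D, F, G are pairwise adjacent (a clique of size 5), so at least 5 colors are needed.
5 colors suffice: color red → {F}; color blue → {D, I}; color green → {E, G}; color yellow → {B}; color purple → {A, C, H}. Each edge has distinct colors on its endpoints.

5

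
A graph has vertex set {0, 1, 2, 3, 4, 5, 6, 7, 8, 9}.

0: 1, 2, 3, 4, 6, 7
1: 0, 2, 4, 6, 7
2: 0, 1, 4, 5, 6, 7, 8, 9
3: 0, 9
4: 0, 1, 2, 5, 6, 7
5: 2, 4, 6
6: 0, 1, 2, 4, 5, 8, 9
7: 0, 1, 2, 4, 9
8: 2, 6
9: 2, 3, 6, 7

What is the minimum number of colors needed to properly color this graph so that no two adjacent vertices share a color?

0, 1, 2, 4, 6 form a clique, so at least 5 colors are needed.
5 colors suffice: 0=d, 1=e, 2=a, 3=a, 4=c, 5=d, 6=b, 7=b, 8=c, 9=c. Every edge joins two different colors.

5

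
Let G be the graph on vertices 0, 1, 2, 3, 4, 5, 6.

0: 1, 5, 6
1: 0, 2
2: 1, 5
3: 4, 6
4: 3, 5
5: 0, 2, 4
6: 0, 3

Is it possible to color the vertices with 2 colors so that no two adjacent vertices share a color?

No

The cycle 5-4-3-6-0-5 has odd length 5, so it cannot be 2-colored; at least 3 colors are needed.
So 2 colors are not enough.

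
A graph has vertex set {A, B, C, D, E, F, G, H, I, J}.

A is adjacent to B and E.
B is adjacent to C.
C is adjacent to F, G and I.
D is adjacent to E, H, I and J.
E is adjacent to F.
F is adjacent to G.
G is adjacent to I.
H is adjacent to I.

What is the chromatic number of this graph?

3

C, G, I are mutually adjacent, so at least 3 colors are needed.
3 colors suffice: A=red, B=blue, C=red, D=red, E=green, F=blue, G=green, H=green, I=blue, J=blue. No two adjacent vertices share a color.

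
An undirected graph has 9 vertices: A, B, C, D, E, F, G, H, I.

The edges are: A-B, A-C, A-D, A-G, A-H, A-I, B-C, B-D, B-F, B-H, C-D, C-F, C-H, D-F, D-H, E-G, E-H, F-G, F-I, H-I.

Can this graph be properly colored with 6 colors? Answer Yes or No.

Yes

The chromatic number is 5. A, B, C, D, H are pairwise adjacent (a clique of size 5), so at least 5 colors are needed.
One proper 5-coloring: A=blue, B=purple, C=green, D=yellow, E=blue, F=red, G=green, H=red, I=green.
Since 6 ≥ 5, a proper 6-coloring certainly exists.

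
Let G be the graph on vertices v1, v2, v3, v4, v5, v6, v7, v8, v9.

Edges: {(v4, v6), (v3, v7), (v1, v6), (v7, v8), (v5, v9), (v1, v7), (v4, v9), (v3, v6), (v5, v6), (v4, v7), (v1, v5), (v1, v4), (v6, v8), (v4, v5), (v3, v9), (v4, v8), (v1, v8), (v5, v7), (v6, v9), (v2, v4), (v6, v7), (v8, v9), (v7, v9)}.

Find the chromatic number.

v4, v5, v6, v7, v9 form a clique, so at least 5 colors are needed.
5 colors suffice: v1=4, v2=1, v3=2, v4=2, v5=5, v6=3, v7=1, v8=5, v9=4. Each edge has distinct colors on its endpoints.

5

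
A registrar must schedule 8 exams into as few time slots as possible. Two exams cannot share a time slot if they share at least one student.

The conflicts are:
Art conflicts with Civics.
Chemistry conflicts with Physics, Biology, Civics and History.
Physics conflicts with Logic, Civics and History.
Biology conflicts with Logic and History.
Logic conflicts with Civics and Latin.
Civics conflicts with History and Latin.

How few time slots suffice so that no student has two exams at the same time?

Chemistry, Physics, Civics, History pairwise conflict, so at least 4 time slots are needed.
A valid assignment using 4 time slots: Art=2, Chemistry=3, Physics=4, Biology=1, Logic=2, Civics=1, History=2, Latin=3. No two conflicting exams share a time slot.

4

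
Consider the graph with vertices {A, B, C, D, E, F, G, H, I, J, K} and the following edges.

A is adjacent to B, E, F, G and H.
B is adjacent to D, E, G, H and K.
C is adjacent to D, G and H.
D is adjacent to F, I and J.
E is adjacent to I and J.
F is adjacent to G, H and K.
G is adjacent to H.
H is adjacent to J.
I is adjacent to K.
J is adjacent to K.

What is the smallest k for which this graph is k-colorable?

A, F, G, H are pairwise adjacent (a clique of size 4), so at least 4 colors are needed.
One proper 4-coloring: A=3, B=2, C=2, D=1, E=1, F=2, G=4, H=1, I=2, J=2, K=1. Every edge joins two different colors.

4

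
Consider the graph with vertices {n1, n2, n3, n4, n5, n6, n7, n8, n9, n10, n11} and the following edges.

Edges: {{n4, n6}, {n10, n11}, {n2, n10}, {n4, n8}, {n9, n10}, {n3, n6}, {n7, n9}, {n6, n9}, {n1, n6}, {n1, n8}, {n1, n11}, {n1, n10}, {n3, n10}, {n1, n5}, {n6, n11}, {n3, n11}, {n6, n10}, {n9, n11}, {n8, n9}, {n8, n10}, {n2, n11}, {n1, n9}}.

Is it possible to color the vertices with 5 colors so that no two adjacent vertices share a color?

Yes

The chromatic number is 5. n1, n6, n9, n10, n11 are pairwise adjacent (a clique of size 5), so at least 5 colors are needed.
5 colors suffice: color 1 → {n4, n5, n7, n10}; color 2 → {n2, n3, n9}; color 3 → {n6, n8}; color 4 → {n11}; color 5 → {n1}.
That is already a proper 5-coloring.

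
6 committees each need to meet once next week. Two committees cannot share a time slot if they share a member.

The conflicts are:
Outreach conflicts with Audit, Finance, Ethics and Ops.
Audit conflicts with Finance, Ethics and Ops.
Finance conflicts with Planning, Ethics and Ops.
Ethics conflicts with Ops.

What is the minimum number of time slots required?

Outreach, Audit, Finance, Ethics, Ops are mutually in conflict, so at least 5 time slots are needed.
5 time slots suffice: time slot 1 → {Finance}; time slot 2 → {Outreach, Planning}; time slot 3 → {Ethics}; time slot 4 → {Ops}; time slot 5 → {Audit}. No two conflicting committees share a time slot.

5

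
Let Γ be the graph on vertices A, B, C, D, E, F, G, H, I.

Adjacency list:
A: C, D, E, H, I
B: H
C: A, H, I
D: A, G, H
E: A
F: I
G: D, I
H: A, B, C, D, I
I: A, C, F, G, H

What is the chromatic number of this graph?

4

A, C, H, I are pairwise adjacent (a clique of size 4), so at least 4 colors are needed.
4 colors suffice: color 1 → {A, B, F, G}; color 2 → {D, E, I}; color 3 → {H}; color 4 → {C}. Each edge has distinct colors on its endpoints.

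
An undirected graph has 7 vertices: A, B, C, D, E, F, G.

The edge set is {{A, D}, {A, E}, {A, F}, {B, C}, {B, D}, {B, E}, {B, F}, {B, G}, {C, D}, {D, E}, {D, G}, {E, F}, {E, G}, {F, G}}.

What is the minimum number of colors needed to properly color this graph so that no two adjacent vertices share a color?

4

B, E, F, G form a clique, so at least 4 colors are needed.
4 colors suffice: color 1 → {C, E}; color 2 → {A, B}; color 3 → {D, F}; color 4 → {G}. Every edge joins two different colors.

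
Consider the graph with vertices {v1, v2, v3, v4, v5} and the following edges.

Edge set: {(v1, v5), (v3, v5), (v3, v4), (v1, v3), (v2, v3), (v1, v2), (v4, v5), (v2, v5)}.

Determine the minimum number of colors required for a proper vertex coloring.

4

v1, v2, v3, v5 are mutually adjacent (a clique of size 4), so at least 4 colors are needed.
A valid assignment using 4 colors: v1=green, v2=yellow, v3=blue, v4=green, v5=red. Each edge has distinct colors on its endpoints.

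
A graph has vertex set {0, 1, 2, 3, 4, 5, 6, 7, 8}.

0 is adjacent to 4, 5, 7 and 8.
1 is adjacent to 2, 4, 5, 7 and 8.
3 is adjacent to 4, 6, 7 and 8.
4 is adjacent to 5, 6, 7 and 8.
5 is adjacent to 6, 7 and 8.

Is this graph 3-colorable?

No

0, 4, 5, 8 are mutually adjacent (a clique of size 4), so at least 4 colors are needed.
So 3 colors are not enough.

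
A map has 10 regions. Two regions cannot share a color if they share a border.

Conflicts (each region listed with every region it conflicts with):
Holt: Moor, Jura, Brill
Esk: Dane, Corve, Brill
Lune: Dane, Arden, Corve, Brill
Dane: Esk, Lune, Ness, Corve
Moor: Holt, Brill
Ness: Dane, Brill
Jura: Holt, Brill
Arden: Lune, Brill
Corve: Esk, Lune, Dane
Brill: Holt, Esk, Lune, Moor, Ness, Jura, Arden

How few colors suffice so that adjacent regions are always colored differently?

3

Esk, Dane, Corve pairwise conflict, so at least 3 colors are needed.
3 colors suffice: color 1 → {Dane, Brill}; color 2 → {Holt, Esk, Lune, Ness}; color 3 → {Moor, Jura, Arden, Corve}. Each listed conflict is separated.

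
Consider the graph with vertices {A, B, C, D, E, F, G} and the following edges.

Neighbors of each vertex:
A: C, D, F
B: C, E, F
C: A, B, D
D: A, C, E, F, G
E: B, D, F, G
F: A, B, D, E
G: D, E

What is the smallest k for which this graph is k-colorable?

3

B, E, F are mutually adjacent, so at least 3 colors are needed.
3 colors suffice: A=3, B=1, C=2, D=1, E=3, F=2, G=2. Every edge joins two different colors.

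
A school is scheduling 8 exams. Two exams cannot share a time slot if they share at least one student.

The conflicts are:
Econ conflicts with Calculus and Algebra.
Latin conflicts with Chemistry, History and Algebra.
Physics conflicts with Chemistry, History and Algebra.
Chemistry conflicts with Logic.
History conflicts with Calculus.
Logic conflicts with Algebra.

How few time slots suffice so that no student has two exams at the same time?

The cycle Econ-Algebra-Latin-History-Calculus-Econ has odd length 5, so it cannot be 2-colored; at least 3 time slots are needed.
3 time slots suffice: time slot 1 → {Chemistry, History, Algebra}; time slot 2 → {Latin, Physics, Calculus, Logic}; time slot 3 → {Econ}. Each listed conflict is separated.

3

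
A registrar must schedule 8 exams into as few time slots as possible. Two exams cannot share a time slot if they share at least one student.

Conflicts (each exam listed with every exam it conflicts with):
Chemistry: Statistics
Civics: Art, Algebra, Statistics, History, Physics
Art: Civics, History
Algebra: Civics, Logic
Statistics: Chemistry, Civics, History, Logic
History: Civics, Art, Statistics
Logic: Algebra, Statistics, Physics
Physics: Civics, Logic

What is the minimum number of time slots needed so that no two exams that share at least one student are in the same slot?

3

Civics, Art, History are mutually in conflict, so at least 3 time slots are needed.
3 time slots suffice: time slot 1 → {Chemistry, Civics, Logic}; time slot 2 → {Art, Algebra, Statistics, Physics}; time slot 3 → {History}. Each listed conflict is separated.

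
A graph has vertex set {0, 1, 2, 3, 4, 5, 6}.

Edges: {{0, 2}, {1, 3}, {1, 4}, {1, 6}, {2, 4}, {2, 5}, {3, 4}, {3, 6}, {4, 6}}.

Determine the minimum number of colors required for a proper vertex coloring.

1, 3, 4, 6 are pairwise adjacent (a clique of size 4), so at least 4 colors are needed.
4 colors suffice: color red → {0, 4, 5}; color blue → {2, 6}; color green → {1}; color yellow → {3}. Every edge joins two different colors.

4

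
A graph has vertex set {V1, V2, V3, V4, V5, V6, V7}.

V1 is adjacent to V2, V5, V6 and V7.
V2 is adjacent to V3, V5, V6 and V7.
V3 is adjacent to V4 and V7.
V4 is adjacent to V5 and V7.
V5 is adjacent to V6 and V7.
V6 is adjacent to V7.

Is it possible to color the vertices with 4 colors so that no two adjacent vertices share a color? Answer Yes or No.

No

V1, V2, V5, V6, V7 form a clique, so at least 5 colors are needed.
So 4 colors are not enough.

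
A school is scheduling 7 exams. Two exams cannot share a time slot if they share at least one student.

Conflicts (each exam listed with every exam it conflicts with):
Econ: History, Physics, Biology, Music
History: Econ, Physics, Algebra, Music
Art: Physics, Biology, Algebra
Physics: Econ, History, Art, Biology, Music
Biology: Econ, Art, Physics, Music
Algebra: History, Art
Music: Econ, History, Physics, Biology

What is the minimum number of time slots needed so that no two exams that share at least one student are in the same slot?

4

Econ, History, Physics, Music all conflict with each other, so at least 4 time slots are needed.
A valid assignment using 4 time slots: Econ=3, History=2, Art=3, Physics=1, Biology=2, Algebra=1, Music=4. No two conflicting exams share a time slot.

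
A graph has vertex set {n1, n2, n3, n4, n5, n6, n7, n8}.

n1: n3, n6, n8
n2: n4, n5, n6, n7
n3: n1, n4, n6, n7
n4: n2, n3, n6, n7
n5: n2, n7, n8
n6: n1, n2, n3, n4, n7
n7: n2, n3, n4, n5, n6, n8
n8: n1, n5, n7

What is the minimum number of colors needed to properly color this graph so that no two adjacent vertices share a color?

4

n2, n4, n6, n7 are pairwise adjacent (a clique of size 4), so at least 4 colors are needed.
4 colors suffice: n1=1, n2=3, n3=3, n4=4, n5=2, n6=2, n7=1, n8=3. Each edge has distinct colors on its endpoints.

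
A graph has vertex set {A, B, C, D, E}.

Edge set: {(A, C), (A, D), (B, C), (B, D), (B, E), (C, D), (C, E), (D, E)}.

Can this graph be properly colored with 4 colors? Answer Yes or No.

The chromatic number is 4. B, C, D, E are mutually adjacent (a clique of size 4), so at least 4 colors are needed.
4 colors suffice: A=green, B=green, C=blue, D=red, E=yellow.
That is already a proper 4-coloring.

Yes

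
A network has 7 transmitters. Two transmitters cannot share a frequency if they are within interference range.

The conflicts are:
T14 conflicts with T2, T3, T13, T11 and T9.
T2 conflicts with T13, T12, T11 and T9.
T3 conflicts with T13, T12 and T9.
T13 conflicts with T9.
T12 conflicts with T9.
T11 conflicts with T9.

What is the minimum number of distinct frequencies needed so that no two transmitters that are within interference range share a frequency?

T14, T2, T11, T9 all conflict with each other, so at least 4 frequencies are needed.
4 frequencies suffice: frequency 1 → {T9}; frequency 2 → {T14, T12}; frequency 3 → {T2, T3}; frequency 4 → {T13, T11}. No two conflicting transmitters share a frequency.

4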